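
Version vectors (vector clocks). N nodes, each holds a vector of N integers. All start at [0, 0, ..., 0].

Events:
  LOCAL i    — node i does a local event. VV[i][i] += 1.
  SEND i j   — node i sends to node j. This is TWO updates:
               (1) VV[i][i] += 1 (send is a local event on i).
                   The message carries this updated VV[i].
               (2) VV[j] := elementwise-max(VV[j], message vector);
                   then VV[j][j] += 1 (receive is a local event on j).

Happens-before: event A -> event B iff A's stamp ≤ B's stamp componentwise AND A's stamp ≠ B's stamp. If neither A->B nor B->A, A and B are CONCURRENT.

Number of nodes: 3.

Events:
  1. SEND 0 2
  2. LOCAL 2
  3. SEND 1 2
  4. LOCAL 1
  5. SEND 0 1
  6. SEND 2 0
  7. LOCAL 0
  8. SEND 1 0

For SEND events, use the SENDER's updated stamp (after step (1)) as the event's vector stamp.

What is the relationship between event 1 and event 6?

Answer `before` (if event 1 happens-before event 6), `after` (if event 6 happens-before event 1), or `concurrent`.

Initial: VV[0]=[0, 0, 0]
Initial: VV[1]=[0, 0, 0]
Initial: VV[2]=[0, 0, 0]
Event 1: SEND 0->2: VV[0][0]++ -> VV[0]=[1, 0, 0], msg_vec=[1, 0, 0]; VV[2]=max(VV[2],msg_vec) then VV[2][2]++ -> VV[2]=[1, 0, 1]
Event 2: LOCAL 2: VV[2][2]++ -> VV[2]=[1, 0, 2]
Event 3: SEND 1->2: VV[1][1]++ -> VV[1]=[0, 1, 0], msg_vec=[0, 1, 0]; VV[2]=max(VV[2],msg_vec) then VV[2][2]++ -> VV[2]=[1, 1, 3]
Event 4: LOCAL 1: VV[1][1]++ -> VV[1]=[0, 2, 0]
Event 5: SEND 0->1: VV[0][0]++ -> VV[0]=[2, 0, 0], msg_vec=[2, 0, 0]; VV[1]=max(VV[1],msg_vec) then VV[1][1]++ -> VV[1]=[2, 3, 0]
Event 6: SEND 2->0: VV[2][2]++ -> VV[2]=[1, 1, 4], msg_vec=[1, 1, 4]; VV[0]=max(VV[0],msg_vec) then VV[0][0]++ -> VV[0]=[3, 1, 4]
Event 7: LOCAL 0: VV[0][0]++ -> VV[0]=[4, 1, 4]
Event 8: SEND 1->0: VV[1][1]++ -> VV[1]=[2, 4, 0], msg_vec=[2, 4, 0]; VV[0]=max(VV[0],msg_vec) then VV[0][0]++ -> VV[0]=[5, 4, 4]
Event 1 stamp: [1, 0, 0]
Event 6 stamp: [1, 1, 4]
[1, 0, 0] <= [1, 1, 4]? True
[1, 1, 4] <= [1, 0, 0]? False
Relation: before

Answer: before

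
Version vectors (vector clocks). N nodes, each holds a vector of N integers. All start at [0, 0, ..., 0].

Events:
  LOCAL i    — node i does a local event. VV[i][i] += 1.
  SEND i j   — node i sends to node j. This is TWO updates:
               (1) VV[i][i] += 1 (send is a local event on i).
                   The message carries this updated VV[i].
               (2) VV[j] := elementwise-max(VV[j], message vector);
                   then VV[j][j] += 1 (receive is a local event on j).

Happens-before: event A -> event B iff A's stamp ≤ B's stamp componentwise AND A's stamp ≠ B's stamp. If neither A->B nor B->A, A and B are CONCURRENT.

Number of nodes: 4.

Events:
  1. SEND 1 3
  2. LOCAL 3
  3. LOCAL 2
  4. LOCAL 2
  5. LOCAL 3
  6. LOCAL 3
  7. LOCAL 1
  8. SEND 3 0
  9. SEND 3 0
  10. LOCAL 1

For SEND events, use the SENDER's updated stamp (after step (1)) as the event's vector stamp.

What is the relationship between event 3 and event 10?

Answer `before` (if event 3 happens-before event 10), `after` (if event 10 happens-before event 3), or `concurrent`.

Answer: concurrent

Derivation:
Initial: VV[0]=[0, 0, 0, 0]
Initial: VV[1]=[0, 0, 0, 0]
Initial: VV[2]=[0, 0, 0, 0]
Initial: VV[3]=[0, 0, 0, 0]
Event 1: SEND 1->3: VV[1][1]++ -> VV[1]=[0, 1, 0, 0], msg_vec=[0, 1, 0, 0]; VV[3]=max(VV[3],msg_vec) then VV[3][3]++ -> VV[3]=[0, 1, 0, 1]
Event 2: LOCAL 3: VV[3][3]++ -> VV[3]=[0, 1, 0, 2]
Event 3: LOCAL 2: VV[2][2]++ -> VV[2]=[0, 0, 1, 0]
Event 4: LOCAL 2: VV[2][2]++ -> VV[2]=[0, 0, 2, 0]
Event 5: LOCAL 3: VV[3][3]++ -> VV[3]=[0, 1, 0, 3]
Event 6: LOCAL 3: VV[3][3]++ -> VV[3]=[0, 1, 0, 4]
Event 7: LOCAL 1: VV[1][1]++ -> VV[1]=[0, 2, 0, 0]
Event 8: SEND 3->0: VV[3][3]++ -> VV[3]=[0, 1, 0, 5], msg_vec=[0, 1, 0, 5]; VV[0]=max(VV[0],msg_vec) then VV[0][0]++ -> VV[0]=[1, 1, 0, 5]
Event 9: SEND 3->0: VV[3][3]++ -> VV[3]=[0, 1, 0, 6], msg_vec=[0, 1, 0, 6]; VV[0]=max(VV[0],msg_vec) then VV[0][0]++ -> VV[0]=[2, 1, 0, 6]
Event 10: LOCAL 1: VV[1][1]++ -> VV[1]=[0, 3, 0, 0]
Event 3 stamp: [0, 0, 1, 0]
Event 10 stamp: [0, 3, 0, 0]
[0, 0, 1, 0] <= [0, 3, 0, 0]? False
[0, 3, 0, 0] <= [0, 0, 1, 0]? False
Relation: concurrent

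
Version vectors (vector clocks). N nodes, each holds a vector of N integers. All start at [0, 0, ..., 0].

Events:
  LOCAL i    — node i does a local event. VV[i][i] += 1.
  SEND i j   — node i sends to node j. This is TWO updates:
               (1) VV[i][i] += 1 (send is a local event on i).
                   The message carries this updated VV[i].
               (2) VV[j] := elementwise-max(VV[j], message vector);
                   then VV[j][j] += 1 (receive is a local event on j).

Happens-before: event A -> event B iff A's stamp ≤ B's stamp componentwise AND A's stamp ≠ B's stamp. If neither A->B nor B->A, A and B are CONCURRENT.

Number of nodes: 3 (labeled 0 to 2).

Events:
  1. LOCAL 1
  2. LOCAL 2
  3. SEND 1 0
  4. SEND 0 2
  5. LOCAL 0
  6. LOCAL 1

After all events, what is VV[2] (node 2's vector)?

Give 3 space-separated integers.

Initial: VV[0]=[0, 0, 0]
Initial: VV[1]=[0, 0, 0]
Initial: VV[2]=[0, 0, 0]
Event 1: LOCAL 1: VV[1][1]++ -> VV[1]=[0, 1, 0]
Event 2: LOCAL 2: VV[2][2]++ -> VV[2]=[0, 0, 1]
Event 3: SEND 1->0: VV[1][1]++ -> VV[1]=[0, 2, 0], msg_vec=[0, 2, 0]; VV[0]=max(VV[0],msg_vec) then VV[0][0]++ -> VV[0]=[1, 2, 0]
Event 4: SEND 0->2: VV[0][0]++ -> VV[0]=[2, 2, 0], msg_vec=[2, 2, 0]; VV[2]=max(VV[2],msg_vec) then VV[2][2]++ -> VV[2]=[2, 2, 2]
Event 5: LOCAL 0: VV[0][0]++ -> VV[0]=[3, 2, 0]
Event 6: LOCAL 1: VV[1][1]++ -> VV[1]=[0, 3, 0]
Final vectors: VV[0]=[3, 2, 0]; VV[1]=[0, 3, 0]; VV[2]=[2, 2, 2]

Answer: 2 2 2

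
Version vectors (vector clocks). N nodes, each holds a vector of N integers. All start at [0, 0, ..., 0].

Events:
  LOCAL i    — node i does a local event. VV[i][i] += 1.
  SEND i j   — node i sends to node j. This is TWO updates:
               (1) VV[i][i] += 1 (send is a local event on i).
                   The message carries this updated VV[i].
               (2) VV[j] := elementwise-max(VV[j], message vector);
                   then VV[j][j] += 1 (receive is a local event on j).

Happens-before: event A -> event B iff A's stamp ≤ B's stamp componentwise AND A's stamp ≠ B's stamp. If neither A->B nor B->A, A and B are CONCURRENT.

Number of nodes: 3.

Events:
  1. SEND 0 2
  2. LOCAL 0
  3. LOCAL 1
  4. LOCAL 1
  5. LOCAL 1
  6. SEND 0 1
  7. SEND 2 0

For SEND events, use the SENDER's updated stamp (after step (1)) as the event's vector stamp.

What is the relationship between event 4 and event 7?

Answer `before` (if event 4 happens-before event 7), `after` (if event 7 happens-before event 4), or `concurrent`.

Answer: concurrent

Derivation:
Initial: VV[0]=[0, 0, 0]
Initial: VV[1]=[0, 0, 0]
Initial: VV[2]=[0, 0, 0]
Event 1: SEND 0->2: VV[0][0]++ -> VV[0]=[1, 0, 0], msg_vec=[1, 0, 0]; VV[2]=max(VV[2],msg_vec) then VV[2][2]++ -> VV[2]=[1, 0, 1]
Event 2: LOCAL 0: VV[0][0]++ -> VV[0]=[2, 0, 0]
Event 3: LOCAL 1: VV[1][1]++ -> VV[1]=[0, 1, 0]
Event 4: LOCAL 1: VV[1][1]++ -> VV[1]=[0, 2, 0]
Event 5: LOCAL 1: VV[1][1]++ -> VV[1]=[0, 3, 0]
Event 6: SEND 0->1: VV[0][0]++ -> VV[0]=[3, 0, 0], msg_vec=[3, 0, 0]; VV[1]=max(VV[1],msg_vec) then VV[1][1]++ -> VV[1]=[3, 4, 0]
Event 7: SEND 2->0: VV[2][2]++ -> VV[2]=[1, 0, 2], msg_vec=[1, 0, 2]; VV[0]=max(VV[0],msg_vec) then VV[0][0]++ -> VV[0]=[4, 0, 2]
Event 4 stamp: [0, 2, 0]
Event 7 stamp: [1, 0, 2]
[0, 2, 0] <= [1, 0, 2]? False
[1, 0, 2] <= [0, 2, 0]? False
Relation: concurrent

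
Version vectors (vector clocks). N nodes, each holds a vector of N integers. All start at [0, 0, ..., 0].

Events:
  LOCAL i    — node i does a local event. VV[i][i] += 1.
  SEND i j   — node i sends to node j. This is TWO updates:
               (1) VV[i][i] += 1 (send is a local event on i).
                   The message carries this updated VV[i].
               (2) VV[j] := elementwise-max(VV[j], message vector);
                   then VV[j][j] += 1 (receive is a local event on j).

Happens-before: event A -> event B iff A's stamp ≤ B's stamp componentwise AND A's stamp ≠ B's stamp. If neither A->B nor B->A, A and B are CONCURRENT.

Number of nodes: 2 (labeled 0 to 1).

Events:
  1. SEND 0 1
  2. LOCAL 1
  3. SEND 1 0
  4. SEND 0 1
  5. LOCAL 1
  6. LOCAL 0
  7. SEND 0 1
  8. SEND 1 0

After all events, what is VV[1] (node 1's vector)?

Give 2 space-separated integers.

Initial: VV[0]=[0, 0]
Initial: VV[1]=[0, 0]
Event 1: SEND 0->1: VV[0][0]++ -> VV[0]=[1, 0], msg_vec=[1, 0]; VV[1]=max(VV[1],msg_vec) then VV[1][1]++ -> VV[1]=[1, 1]
Event 2: LOCAL 1: VV[1][1]++ -> VV[1]=[1, 2]
Event 3: SEND 1->0: VV[1][1]++ -> VV[1]=[1, 3], msg_vec=[1, 3]; VV[0]=max(VV[0],msg_vec) then VV[0][0]++ -> VV[0]=[2, 3]
Event 4: SEND 0->1: VV[0][0]++ -> VV[0]=[3, 3], msg_vec=[3, 3]; VV[1]=max(VV[1],msg_vec) then VV[1][1]++ -> VV[1]=[3, 4]
Event 5: LOCAL 1: VV[1][1]++ -> VV[1]=[3, 5]
Event 6: LOCAL 0: VV[0][0]++ -> VV[0]=[4, 3]
Event 7: SEND 0->1: VV[0][0]++ -> VV[0]=[5, 3], msg_vec=[5, 3]; VV[1]=max(VV[1],msg_vec) then VV[1][1]++ -> VV[1]=[5, 6]
Event 8: SEND 1->0: VV[1][1]++ -> VV[1]=[5, 7], msg_vec=[5, 7]; VV[0]=max(VV[0],msg_vec) then VV[0][0]++ -> VV[0]=[6, 7]
Final vectors: VV[0]=[6, 7]; VV[1]=[5, 7]

Answer: 5 7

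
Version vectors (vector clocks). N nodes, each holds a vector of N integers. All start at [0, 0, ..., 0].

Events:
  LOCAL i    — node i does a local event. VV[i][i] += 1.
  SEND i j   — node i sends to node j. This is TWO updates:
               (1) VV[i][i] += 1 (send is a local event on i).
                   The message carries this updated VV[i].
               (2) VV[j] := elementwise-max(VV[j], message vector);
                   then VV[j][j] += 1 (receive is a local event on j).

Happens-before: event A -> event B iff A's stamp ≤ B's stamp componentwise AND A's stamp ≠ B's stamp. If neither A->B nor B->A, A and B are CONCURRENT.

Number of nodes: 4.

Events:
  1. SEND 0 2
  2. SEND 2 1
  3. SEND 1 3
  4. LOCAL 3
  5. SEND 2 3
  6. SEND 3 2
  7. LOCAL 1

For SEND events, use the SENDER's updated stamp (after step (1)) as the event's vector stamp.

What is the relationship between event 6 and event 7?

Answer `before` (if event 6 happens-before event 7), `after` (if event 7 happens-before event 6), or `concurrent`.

Answer: concurrent

Derivation:
Initial: VV[0]=[0, 0, 0, 0]
Initial: VV[1]=[0, 0, 0, 0]
Initial: VV[2]=[0, 0, 0, 0]
Initial: VV[3]=[0, 0, 0, 0]
Event 1: SEND 0->2: VV[0][0]++ -> VV[0]=[1, 0, 0, 0], msg_vec=[1, 0, 0, 0]; VV[2]=max(VV[2],msg_vec) then VV[2][2]++ -> VV[2]=[1, 0, 1, 0]
Event 2: SEND 2->1: VV[2][2]++ -> VV[2]=[1, 0, 2, 0], msg_vec=[1, 0, 2, 0]; VV[1]=max(VV[1],msg_vec) then VV[1][1]++ -> VV[1]=[1, 1, 2, 0]
Event 3: SEND 1->3: VV[1][1]++ -> VV[1]=[1, 2, 2, 0], msg_vec=[1, 2, 2, 0]; VV[3]=max(VV[3],msg_vec) then VV[3][3]++ -> VV[3]=[1, 2, 2, 1]
Event 4: LOCAL 3: VV[3][3]++ -> VV[3]=[1, 2, 2, 2]
Event 5: SEND 2->3: VV[2][2]++ -> VV[2]=[1, 0, 3, 0], msg_vec=[1, 0, 3, 0]; VV[3]=max(VV[3],msg_vec) then VV[3][3]++ -> VV[3]=[1, 2, 3, 3]
Event 6: SEND 3->2: VV[3][3]++ -> VV[3]=[1, 2, 3, 4], msg_vec=[1, 2, 3, 4]; VV[2]=max(VV[2],msg_vec) then VV[2][2]++ -> VV[2]=[1, 2, 4, 4]
Event 7: LOCAL 1: VV[1][1]++ -> VV[1]=[1, 3, 2, 0]
Event 6 stamp: [1, 2, 3, 4]
Event 7 stamp: [1, 3, 2, 0]
[1, 2, 3, 4] <= [1, 3, 2, 0]? False
[1, 3, 2, 0] <= [1, 2, 3, 4]? False
Relation: concurrent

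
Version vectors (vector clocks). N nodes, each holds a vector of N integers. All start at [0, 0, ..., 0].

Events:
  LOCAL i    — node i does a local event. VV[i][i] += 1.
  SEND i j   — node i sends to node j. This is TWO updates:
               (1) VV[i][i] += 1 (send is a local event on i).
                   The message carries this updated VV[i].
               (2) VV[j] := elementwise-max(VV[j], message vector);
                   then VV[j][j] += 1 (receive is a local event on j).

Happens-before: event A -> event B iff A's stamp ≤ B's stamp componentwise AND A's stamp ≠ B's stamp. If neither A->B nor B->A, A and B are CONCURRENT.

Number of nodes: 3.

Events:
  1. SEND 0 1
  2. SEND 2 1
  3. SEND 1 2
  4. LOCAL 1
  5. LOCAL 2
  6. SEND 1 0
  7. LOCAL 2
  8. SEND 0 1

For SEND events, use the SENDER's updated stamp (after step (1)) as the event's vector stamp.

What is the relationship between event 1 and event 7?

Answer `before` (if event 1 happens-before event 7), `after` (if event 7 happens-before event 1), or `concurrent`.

Initial: VV[0]=[0, 0, 0]
Initial: VV[1]=[0, 0, 0]
Initial: VV[2]=[0, 0, 0]
Event 1: SEND 0->1: VV[0][0]++ -> VV[0]=[1, 0, 0], msg_vec=[1, 0, 0]; VV[1]=max(VV[1],msg_vec) then VV[1][1]++ -> VV[1]=[1, 1, 0]
Event 2: SEND 2->1: VV[2][2]++ -> VV[2]=[0, 0, 1], msg_vec=[0, 0, 1]; VV[1]=max(VV[1],msg_vec) then VV[1][1]++ -> VV[1]=[1, 2, 1]
Event 3: SEND 1->2: VV[1][1]++ -> VV[1]=[1, 3, 1], msg_vec=[1, 3, 1]; VV[2]=max(VV[2],msg_vec) then VV[2][2]++ -> VV[2]=[1, 3, 2]
Event 4: LOCAL 1: VV[1][1]++ -> VV[1]=[1, 4, 1]
Event 5: LOCAL 2: VV[2][2]++ -> VV[2]=[1, 3, 3]
Event 6: SEND 1->0: VV[1][1]++ -> VV[1]=[1, 5, 1], msg_vec=[1, 5, 1]; VV[0]=max(VV[0],msg_vec) then VV[0][0]++ -> VV[0]=[2, 5, 1]
Event 7: LOCAL 2: VV[2][2]++ -> VV[2]=[1, 3, 4]
Event 8: SEND 0->1: VV[0][0]++ -> VV[0]=[3, 5, 1], msg_vec=[3, 5, 1]; VV[1]=max(VV[1],msg_vec) then VV[1][1]++ -> VV[1]=[3, 6, 1]
Event 1 stamp: [1, 0, 0]
Event 7 stamp: [1, 3, 4]
[1, 0, 0] <= [1, 3, 4]? True
[1, 3, 4] <= [1, 0, 0]? False
Relation: before

Answer: before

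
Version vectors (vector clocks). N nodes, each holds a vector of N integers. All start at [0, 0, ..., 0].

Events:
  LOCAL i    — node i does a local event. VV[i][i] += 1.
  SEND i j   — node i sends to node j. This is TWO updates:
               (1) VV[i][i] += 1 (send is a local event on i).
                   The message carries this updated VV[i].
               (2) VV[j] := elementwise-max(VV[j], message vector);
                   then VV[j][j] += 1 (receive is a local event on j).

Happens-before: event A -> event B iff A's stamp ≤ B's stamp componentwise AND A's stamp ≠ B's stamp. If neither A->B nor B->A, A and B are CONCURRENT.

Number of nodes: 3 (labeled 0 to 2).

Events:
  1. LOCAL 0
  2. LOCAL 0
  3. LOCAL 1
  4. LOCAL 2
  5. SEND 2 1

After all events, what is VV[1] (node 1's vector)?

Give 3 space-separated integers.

Answer: 0 2 2

Derivation:
Initial: VV[0]=[0, 0, 0]
Initial: VV[1]=[0, 0, 0]
Initial: VV[2]=[0, 0, 0]
Event 1: LOCAL 0: VV[0][0]++ -> VV[0]=[1, 0, 0]
Event 2: LOCAL 0: VV[0][0]++ -> VV[0]=[2, 0, 0]
Event 3: LOCAL 1: VV[1][1]++ -> VV[1]=[0, 1, 0]
Event 4: LOCAL 2: VV[2][2]++ -> VV[2]=[0, 0, 1]
Event 5: SEND 2->1: VV[2][2]++ -> VV[2]=[0, 0, 2], msg_vec=[0, 0, 2]; VV[1]=max(VV[1],msg_vec) then VV[1][1]++ -> VV[1]=[0, 2, 2]
Final vectors: VV[0]=[2, 0, 0]; VV[1]=[0, 2, 2]; VV[2]=[0, 0, 2]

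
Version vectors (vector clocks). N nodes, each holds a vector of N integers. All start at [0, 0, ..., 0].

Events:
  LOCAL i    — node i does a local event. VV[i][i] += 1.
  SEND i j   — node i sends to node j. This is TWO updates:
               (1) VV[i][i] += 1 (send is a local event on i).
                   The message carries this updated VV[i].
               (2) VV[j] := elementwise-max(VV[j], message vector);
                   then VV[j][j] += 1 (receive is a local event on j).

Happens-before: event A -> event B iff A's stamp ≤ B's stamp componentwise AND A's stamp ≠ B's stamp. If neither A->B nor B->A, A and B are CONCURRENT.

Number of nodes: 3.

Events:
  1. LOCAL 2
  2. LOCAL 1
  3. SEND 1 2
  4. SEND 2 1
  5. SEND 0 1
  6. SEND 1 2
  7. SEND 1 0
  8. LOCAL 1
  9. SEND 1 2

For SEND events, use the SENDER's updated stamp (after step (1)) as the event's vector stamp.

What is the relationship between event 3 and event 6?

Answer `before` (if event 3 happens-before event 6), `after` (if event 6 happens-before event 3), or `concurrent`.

Initial: VV[0]=[0, 0, 0]
Initial: VV[1]=[0, 0, 0]
Initial: VV[2]=[0, 0, 0]
Event 1: LOCAL 2: VV[2][2]++ -> VV[2]=[0, 0, 1]
Event 2: LOCAL 1: VV[1][1]++ -> VV[1]=[0, 1, 0]
Event 3: SEND 1->2: VV[1][1]++ -> VV[1]=[0, 2, 0], msg_vec=[0, 2, 0]; VV[2]=max(VV[2],msg_vec) then VV[2][2]++ -> VV[2]=[0, 2, 2]
Event 4: SEND 2->1: VV[2][2]++ -> VV[2]=[0, 2, 3], msg_vec=[0, 2, 3]; VV[1]=max(VV[1],msg_vec) then VV[1][1]++ -> VV[1]=[0, 3, 3]
Event 5: SEND 0->1: VV[0][0]++ -> VV[0]=[1, 0, 0], msg_vec=[1, 0, 0]; VV[1]=max(VV[1],msg_vec) then VV[1][1]++ -> VV[1]=[1, 4, 3]
Event 6: SEND 1->2: VV[1][1]++ -> VV[1]=[1, 5, 3], msg_vec=[1, 5, 3]; VV[2]=max(VV[2],msg_vec) then VV[2][2]++ -> VV[2]=[1, 5, 4]
Event 7: SEND 1->0: VV[1][1]++ -> VV[1]=[1, 6, 3], msg_vec=[1, 6, 3]; VV[0]=max(VV[0],msg_vec) then VV[0][0]++ -> VV[0]=[2, 6, 3]
Event 8: LOCAL 1: VV[1][1]++ -> VV[1]=[1, 7, 3]
Event 9: SEND 1->2: VV[1][1]++ -> VV[1]=[1, 8, 3], msg_vec=[1, 8, 3]; VV[2]=max(VV[2],msg_vec) then VV[2][2]++ -> VV[2]=[1, 8, 5]
Event 3 stamp: [0, 2, 0]
Event 6 stamp: [1, 5, 3]
[0, 2, 0] <= [1, 5, 3]? True
[1, 5, 3] <= [0, 2, 0]? False
Relation: before

Answer: before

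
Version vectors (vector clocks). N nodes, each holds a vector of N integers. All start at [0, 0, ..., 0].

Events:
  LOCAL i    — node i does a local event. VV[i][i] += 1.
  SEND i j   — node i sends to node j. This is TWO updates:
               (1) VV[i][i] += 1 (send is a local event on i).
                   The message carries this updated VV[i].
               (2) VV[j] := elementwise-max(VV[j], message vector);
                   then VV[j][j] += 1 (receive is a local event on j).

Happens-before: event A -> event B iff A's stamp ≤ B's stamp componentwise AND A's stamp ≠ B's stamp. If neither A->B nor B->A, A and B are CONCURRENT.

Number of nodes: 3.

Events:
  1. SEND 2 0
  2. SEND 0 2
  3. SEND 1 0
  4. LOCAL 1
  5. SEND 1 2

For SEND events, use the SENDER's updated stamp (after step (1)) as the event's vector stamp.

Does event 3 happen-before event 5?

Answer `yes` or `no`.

Initial: VV[0]=[0, 0, 0]
Initial: VV[1]=[0, 0, 0]
Initial: VV[2]=[0, 0, 0]
Event 1: SEND 2->0: VV[2][2]++ -> VV[2]=[0, 0, 1], msg_vec=[0, 0, 1]; VV[0]=max(VV[0],msg_vec) then VV[0][0]++ -> VV[0]=[1, 0, 1]
Event 2: SEND 0->2: VV[0][0]++ -> VV[0]=[2, 0, 1], msg_vec=[2, 0, 1]; VV[2]=max(VV[2],msg_vec) then VV[2][2]++ -> VV[2]=[2, 0, 2]
Event 3: SEND 1->0: VV[1][1]++ -> VV[1]=[0, 1, 0], msg_vec=[0, 1, 0]; VV[0]=max(VV[0],msg_vec) then VV[0][0]++ -> VV[0]=[3, 1, 1]
Event 4: LOCAL 1: VV[1][1]++ -> VV[1]=[0, 2, 0]
Event 5: SEND 1->2: VV[1][1]++ -> VV[1]=[0, 3, 0], msg_vec=[0, 3, 0]; VV[2]=max(VV[2],msg_vec) then VV[2][2]++ -> VV[2]=[2, 3, 3]
Event 3 stamp: [0, 1, 0]
Event 5 stamp: [0, 3, 0]
[0, 1, 0] <= [0, 3, 0]? True. Equal? False. Happens-before: True

Answer: yes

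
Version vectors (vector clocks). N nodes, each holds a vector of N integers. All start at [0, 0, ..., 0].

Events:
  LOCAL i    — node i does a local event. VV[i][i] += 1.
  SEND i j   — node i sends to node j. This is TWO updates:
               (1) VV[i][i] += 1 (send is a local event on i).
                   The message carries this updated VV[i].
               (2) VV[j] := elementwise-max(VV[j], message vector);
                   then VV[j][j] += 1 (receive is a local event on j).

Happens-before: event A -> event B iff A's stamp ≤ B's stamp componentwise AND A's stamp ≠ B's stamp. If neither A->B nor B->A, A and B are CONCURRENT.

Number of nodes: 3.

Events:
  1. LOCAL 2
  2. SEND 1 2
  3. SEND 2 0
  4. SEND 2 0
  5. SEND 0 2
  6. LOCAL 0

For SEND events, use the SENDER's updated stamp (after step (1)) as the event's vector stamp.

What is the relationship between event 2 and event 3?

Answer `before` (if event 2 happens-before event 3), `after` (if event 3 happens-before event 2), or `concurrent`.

Initial: VV[0]=[0, 0, 0]
Initial: VV[1]=[0, 0, 0]
Initial: VV[2]=[0, 0, 0]
Event 1: LOCAL 2: VV[2][2]++ -> VV[2]=[0, 0, 1]
Event 2: SEND 1->2: VV[1][1]++ -> VV[1]=[0, 1, 0], msg_vec=[0, 1, 0]; VV[2]=max(VV[2],msg_vec) then VV[2][2]++ -> VV[2]=[0, 1, 2]
Event 3: SEND 2->0: VV[2][2]++ -> VV[2]=[0, 1, 3], msg_vec=[0, 1, 3]; VV[0]=max(VV[0],msg_vec) then VV[0][0]++ -> VV[0]=[1, 1, 3]
Event 4: SEND 2->0: VV[2][2]++ -> VV[2]=[0, 1, 4], msg_vec=[0, 1, 4]; VV[0]=max(VV[0],msg_vec) then VV[0][0]++ -> VV[0]=[2, 1, 4]
Event 5: SEND 0->2: VV[0][0]++ -> VV[0]=[3, 1, 4], msg_vec=[3, 1, 4]; VV[2]=max(VV[2],msg_vec) then VV[2][2]++ -> VV[2]=[3, 1, 5]
Event 6: LOCAL 0: VV[0][0]++ -> VV[0]=[4, 1, 4]
Event 2 stamp: [0, 1, 0]
Event 3 stamp: [0, 1, 3]
[0, 1, 0] <= [0, 1, 3]? True
[0, 1, 3] <= [0, 1, 0]? False
Relation: before

Answer: before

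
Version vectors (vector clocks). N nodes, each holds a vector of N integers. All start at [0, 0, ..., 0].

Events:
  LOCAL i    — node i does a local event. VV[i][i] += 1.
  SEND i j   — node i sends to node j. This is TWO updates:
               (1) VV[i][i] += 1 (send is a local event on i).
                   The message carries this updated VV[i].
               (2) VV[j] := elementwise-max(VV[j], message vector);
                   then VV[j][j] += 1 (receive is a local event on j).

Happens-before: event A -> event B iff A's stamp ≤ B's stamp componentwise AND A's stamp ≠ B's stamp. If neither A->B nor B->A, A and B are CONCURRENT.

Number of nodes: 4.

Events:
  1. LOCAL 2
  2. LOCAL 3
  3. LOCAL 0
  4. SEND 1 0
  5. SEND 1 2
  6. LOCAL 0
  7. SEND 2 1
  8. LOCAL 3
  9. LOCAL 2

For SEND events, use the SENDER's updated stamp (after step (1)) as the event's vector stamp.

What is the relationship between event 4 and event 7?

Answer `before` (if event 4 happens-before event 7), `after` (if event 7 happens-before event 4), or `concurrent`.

Initial: VV[0]=[0, 0, 0, 0]
Initial: VV[1]=[0, 0, 0, 0]
Initial: VV[2]=[0, 0, 0, 0]
Initial: VV[3]=[0, 0, 0, 0]
Event 1: LOCAL 2: VV[2][2]++ -> VV[2]=[0, 0, 1, 0]
Event 2: LOCAL 3: VV[3][3]++ -> VV[3]=[0, 0, 0, 1]
Event 3: LOCAL 0: VV[0][0]++ -> VV[0]=[1, 0, 0, 0]
Event 4: SEND 1->0: VV[1][1]++ -> VV[1]=[0, 1, 0, 0], msg_vec=[0, 1, 0, 0]; VV[0]=max(VV[0],msg_vec) then VV[0][0]++ -> VV[0]=[2, 1, 0, 0]
Event 5: SEND 1->2: VV[1][1]++ -> VV[1]=[0, 2, 0, 0], msg_vec=[0, 2, 0, 0]; VV[2]=max(VV[2],msg_vec) then VV[2][2]++ -> VV[2]=[0, 2, 2, 0]
Event 6: LOCAL 0: VV[0][0]++ -> VV[0]=[3, 1, 0, 0]
Event 7: SEND 2->1: VV[2][2]++ -> VV[2]=[0, 2, 3, 0], msg_vec=[0, 2, 3, 0]; VV[1]=max(VV[1],msg_vec) then VV[1][1]++ -> VV[1]=[0, 3, 3, 0]
Event 8: LOCAL 3: VV[3][3]++ -> VV[3]=[0, 0, 0, 2]
Event 9: LOCAL 2: VV[2][2]++ -> VV[2]=[0, 2, 4, 0]
Event 4 stamp: [0, 1, 0, 0]
Event 7 stamp: [0, 2, 3, 0]
[0, 1, 0, 0] <= [0, 2, 3, 0]? True
[0, 2, 3, 0] <= [0, 1, 0, 0]? False
Relation: before

Answer: before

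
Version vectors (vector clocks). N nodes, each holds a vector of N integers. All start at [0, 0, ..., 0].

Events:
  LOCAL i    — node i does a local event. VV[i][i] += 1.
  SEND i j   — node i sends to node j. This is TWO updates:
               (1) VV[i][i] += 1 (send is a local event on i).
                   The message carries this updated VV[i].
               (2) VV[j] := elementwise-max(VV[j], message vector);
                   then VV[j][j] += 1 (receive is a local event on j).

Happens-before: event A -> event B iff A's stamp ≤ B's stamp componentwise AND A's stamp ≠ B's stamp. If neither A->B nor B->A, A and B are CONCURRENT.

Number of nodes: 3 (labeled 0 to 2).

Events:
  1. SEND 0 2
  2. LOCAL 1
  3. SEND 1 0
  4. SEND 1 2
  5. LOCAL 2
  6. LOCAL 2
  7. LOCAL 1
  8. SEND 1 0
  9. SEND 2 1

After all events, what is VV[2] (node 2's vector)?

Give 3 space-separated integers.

Initial: VV[0]=[0, 0, 0]
Initial: VV[1]=[0, 0, 0]
Initial: VV[2]=[0, 0, 0]
Event 1: SEND 0->2: VV[0][0]++ -> VV[0]=[1, 0, 0], msg_vec=[1, 0, 0]; VV[2]=max(VV[2],msg_vec) then VV[2][2]++ -> VV[2]=[1, 0, 1]
Event 2: LOCAL 1: VV[1][1]++ -> VV[1]=[0, 1, 0]
Event 3: SEND 1->0: VV[1][1]++ -> VV[1]=[0, 2, 0], msg_vec=[0, 2, 0]; VV[0]=max(VV[0],msg_vec) then VV[0][0]++ -> VV[0]=[2, 2, 0]
Event 4: SEND 1->2: VV[1][1]++ -> VV[1]=[0, 3, 0], msg_vec=[0, 3, 0]; VV[2]=max(VV[2],msg_vec) then VV[2][2]++ -> VV[2]=[1, 3, 2]
Event 5: LOCAL 2: VV[2][2]++ -> VV[2]=[1, 3, 3]
Event 6: LOCAL 2: VV[2][2]++ -> VV[2]=[1, 3, 4]
Event 7: LOCAL 1: VV[1][1]++ -> VV[1]=[0, 4, 0]
Event 8: SEND 1->0: VV[1][1]++ -> VV[1]=[0, 5, 0], msg_vec=[0, 5, 0]; VV[0]=max(VV[0],msg_vec) then VV[0][0]++ -> VV[0]=[3, 5, 0]
Event 9: SEND 2->1: VV[2][2]++ -> VV[2]=[1, 3, 5], msg_vec=[1, 3, 5]; VV[1]=max(VV[1],msg_vec) then VV[1][1]++ -> VV[1]=[1, 6, 5]
Final vectors: VV[0]=[3, 5, 0]; VV[1]=[1, 6, 5]; VV[2]=[1, 3, 5]

Answer: 1 3 5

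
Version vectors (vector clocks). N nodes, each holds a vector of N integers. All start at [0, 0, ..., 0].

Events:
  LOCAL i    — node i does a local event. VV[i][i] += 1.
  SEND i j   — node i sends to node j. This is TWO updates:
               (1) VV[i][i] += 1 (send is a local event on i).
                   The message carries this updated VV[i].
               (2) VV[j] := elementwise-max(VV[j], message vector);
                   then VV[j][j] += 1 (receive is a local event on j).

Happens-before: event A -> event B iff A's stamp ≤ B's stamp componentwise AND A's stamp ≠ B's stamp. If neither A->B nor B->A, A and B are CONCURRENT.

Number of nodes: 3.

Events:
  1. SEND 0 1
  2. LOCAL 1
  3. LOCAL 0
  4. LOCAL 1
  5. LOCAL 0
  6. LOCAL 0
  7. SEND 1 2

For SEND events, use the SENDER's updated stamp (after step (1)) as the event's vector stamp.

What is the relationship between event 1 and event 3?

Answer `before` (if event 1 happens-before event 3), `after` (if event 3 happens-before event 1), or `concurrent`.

Initial: VV[0]=[0, 0, 0]
Initial: VV[1]=[0, 0, 0]
Initial: VV[2]=[0, 0, 0]
Event 1: SEND 0->1: VV[0][0]++ -> VV[0]=[1, 0, 0], msg_vec=[1, 0, 0]; VV[1]=max(VV[1],msg_vec) then VV[1][1]++ -> VV[1]=[1, 1, 0]
Event 2: LOCAL 1: VV[1][1]++ -> VV[1]=[1, 2, 0]
Event 3: LOCAL 0: VV[0][0]++ -> VV[0]=[2, 0, 0]
Event 4: LOCAL 1: VV[1][1]++ -> VV[1]=[1, 3, 0]
Event 5: LOCAL 0: VV[0][0]++ -> VV[0]=[3, 0, 0]
Event 6: LOCAL 0: VV[0][0]++ -> VV[0]=[4, 0, 0]
Event 7: SEND 1->2: VV[1][1]++ -> VV[1]=[1, 4, 0], msg_vec=[1, 4, 0]; VV[2]=max(VV[2],msg_vec) then VV[2][2]++ -> VV[2]=[1, 4, 1]
Event 1 stamp: [1, 0, 0]
Event 3 stamp: [2, 0, 0]
[1, 0, 0] <= [2, 0, 0]? True
[2, 0, 0] <= [1, 0, 0]? False
Relation: before

Answer: before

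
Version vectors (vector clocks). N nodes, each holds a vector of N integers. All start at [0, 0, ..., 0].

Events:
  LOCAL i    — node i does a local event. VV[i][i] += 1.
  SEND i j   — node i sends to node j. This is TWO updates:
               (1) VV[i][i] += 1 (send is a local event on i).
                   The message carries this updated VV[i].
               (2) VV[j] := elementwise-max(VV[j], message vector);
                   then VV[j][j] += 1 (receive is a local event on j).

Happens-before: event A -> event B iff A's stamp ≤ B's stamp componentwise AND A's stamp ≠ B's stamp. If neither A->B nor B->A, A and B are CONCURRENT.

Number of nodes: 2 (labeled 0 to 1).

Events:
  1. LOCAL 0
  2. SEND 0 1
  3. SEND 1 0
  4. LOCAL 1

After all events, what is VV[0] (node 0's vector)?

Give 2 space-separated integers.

Answer: 3 2

Derivation:
Initial: VV[0]=[0, 0]
Initial: VV[1]=[0, 0]
Event 1: LOCAL 0: VV[0][0]++ -> VV[0]=[1, 0]
Event 2: SEND 0->1: VV[0][0]++ -> VV[0]=[2, 0], msg_vec=[2, 0]; VV[1]=max(VV[1],msg_vec) then VV[1][1]++ -> VV[1]=[2, 1]
Event 3: SEND 1->0: VV[1][1]++ -> VV[1]=[2, 2], msg_vec=[2, 2]; VV[0]=max(VV[0],msg_vec) then VV[0][0]++ -> VV[0]=[3, 2]
Event 4: LOCAL 1: VV[1][1]++ -> VV[1]=[2, 3]
Final vectors: VV[0]=[3, 2]; VV[1]=[2, 3]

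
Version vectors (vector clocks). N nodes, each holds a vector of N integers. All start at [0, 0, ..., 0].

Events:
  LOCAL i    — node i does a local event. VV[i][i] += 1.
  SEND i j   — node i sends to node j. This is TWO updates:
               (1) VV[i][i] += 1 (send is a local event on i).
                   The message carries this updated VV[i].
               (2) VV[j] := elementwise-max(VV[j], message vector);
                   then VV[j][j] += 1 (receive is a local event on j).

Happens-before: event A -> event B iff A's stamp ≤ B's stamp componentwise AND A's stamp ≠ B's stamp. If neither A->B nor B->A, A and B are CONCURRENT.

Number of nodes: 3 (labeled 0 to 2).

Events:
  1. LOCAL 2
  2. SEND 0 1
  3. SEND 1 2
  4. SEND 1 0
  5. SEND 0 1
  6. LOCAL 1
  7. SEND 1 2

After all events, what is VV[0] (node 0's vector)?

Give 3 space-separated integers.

Initial: VV[0]=[0, 0, 0]
Initial: VV[1]=[0, 0, 0]
Initial: VV[2]=[0, 0, 0]
Event 1: LOCAL 2: VV[2][2]++ -> VV[2]=[0, 0, 1]
Event 2: SEND 0->1: VV[0][0]++ -> VV[0]=[1, 0, 0], msg_vec=[1, 0, 0]; VV[1]=max(VV[1],msg_vec) then VV[1][1]++ -> VV[1]=[1, 1, 0]
Event 3: SEND 1->2: VV[1][1]++ -> VV[1]=[1, 2, 0], msg_vec=[1, 2, 0]; VV[2]=max(VV[2],msg_vec) then VV[2][2]++ -> VV[2]=[1, 2, 2]
Event 4: SEND 1->0: VV[1][1]++ -> VV[1]=[1, 3, 0], msg_vec=[1, 3, 0]; VV[0]=max(VV[0],msg_vec) then VV[0][0]++ -> VV[0]=[2, 3, 0]
Event 5: SEND 0->1: VV[0][0]++ -> VV[0]=[3, 3, 0], msg_vec=[3, 3, 0]; VV[1]=max(VV[1],msg_vec) then VV[1][1]++ -> VV[1]=[3, 4, 0]
Event 6: LOCAL 1: VV[1][1]++ -> VV[1]=[3, 5, 0]
Event 7: SEND 1->2: VV[1][1]++ -> VV[1]=[3, 6, 0], msg_vec=[3, 6, 0]; VV[2]=max(VV[2],msg_vec) then VV[2][2]++ -> VV[2]=[3, 6, 3]
Final vectors: VV[0]=[3, 3, 0]; VV[1]=[3, 6, 0]; VV[2]=[3, 6, 3]

Answer: 3 3 0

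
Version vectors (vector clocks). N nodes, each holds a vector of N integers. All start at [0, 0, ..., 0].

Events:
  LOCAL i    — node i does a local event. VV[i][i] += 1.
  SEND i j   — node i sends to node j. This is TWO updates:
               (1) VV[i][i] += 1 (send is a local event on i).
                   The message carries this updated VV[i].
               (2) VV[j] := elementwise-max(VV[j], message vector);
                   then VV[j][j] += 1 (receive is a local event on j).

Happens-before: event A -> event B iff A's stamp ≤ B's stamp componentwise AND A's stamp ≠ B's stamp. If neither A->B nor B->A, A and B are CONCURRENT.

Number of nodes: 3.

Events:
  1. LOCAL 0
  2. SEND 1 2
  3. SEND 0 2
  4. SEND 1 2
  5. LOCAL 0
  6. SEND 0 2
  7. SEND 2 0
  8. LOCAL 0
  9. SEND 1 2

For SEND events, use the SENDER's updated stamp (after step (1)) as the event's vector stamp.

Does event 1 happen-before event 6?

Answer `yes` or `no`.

Initial: VV[0]=[0, 0, 0]
Initial: VV[1]=[0, 0, 0]
Initial: VV[2]=[0, 0, 0]
Event 1: LOCAL 0: VV[0][0]++ -> VV[0]=[1, 0, 0]
Event 2: SEND 1->2: VV[1][1]++ -> VV[1]=[0, 1, 0], msg_vec=[0, 1, 0]; VV[2]=max(VV[2],msg_vec) then VV[2][2]++ -> VV[2]=[0, 1, 1]
Event 3: SEND 0->2: VV[0][0]++ -> VV[0]=[2, 0, 0], msg_vec=[2, 0, 0]; VV[2]=max(VV[2],msg_vec) then VV[2][2]++ -> VV[2]=[2, 1, 2]
Event 4: SEND 1->2: VV[1][1]++ -> VV[1]=[0, 2, 0], msg_vec=[0, 2, 0]; VV[2]=max(VV[2],msg_vec) then VV[2][2]++ -> VV[2]=[2, 2, 3]
Event 5: LOCAL 0: VV[0][0]++ -> VV[0]=[3, 0, 0]
Event 6: SEND 0->2: VV[0][0]++ -> VV[0]=[4, 0, 0], msg_vec=[4, 0, 0]; VV[2]=max(VV[2],msg_vec) then VV[2][2]++ -> VV[2]=[4, 2, 4]
Event 7: SEND 2->0: VV[2][2]++ -> VV[2]=[4, 2, 5], msg_vec=[4, 2, 5]; VV[0]=max(VV[0],msg_vec) then VV[0][0]++ -> VV[0]=[5, 2, 5]
Event 8: LOCAL 0: VV[0][0]++ -> VV[0]=[6, 2, 5]
Event 9: SEND 1->2: VV[1][1]++ -> VV[1]=[0, 3, 0], msg_vec=[0, 3, 0]; VV[2]=max(VV[2],msg_vec) then VV[2][2]++ -> VV[2]=[4, 3, 6]
Event 1 stamp: [1, 0, 0]
Event 6 stamp: [4, 0, 0]
[1, 0, 0] <= [4, 0, 0]? True. Equal? False. Happens-before: True

Answer: yes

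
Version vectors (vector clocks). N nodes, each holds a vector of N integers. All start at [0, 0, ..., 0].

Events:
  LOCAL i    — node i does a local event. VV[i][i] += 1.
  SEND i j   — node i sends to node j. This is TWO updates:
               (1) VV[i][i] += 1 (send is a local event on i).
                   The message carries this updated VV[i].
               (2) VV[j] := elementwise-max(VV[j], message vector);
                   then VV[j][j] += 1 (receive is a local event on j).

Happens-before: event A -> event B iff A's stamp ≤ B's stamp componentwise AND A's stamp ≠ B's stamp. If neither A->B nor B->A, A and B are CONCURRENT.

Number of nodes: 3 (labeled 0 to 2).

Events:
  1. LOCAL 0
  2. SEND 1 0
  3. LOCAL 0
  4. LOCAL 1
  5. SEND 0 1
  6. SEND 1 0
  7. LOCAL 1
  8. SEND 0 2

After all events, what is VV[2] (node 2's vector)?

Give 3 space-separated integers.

Initial: VV[0]=[0, 0, 0]
Initial: VV[1]=[0, 0, 0]
Initial: VV[2]=[0, 0, 0]
Event 1: LOCAL 0: VV[0][0]++ -> VV[0]=[1, 0, 0]
Event 2: SEND 1->0: VV[1][1]++ -> VV[1]=[0, 1, 0], msg_vec=[0, 1, 0]; VV[0]=max(VV[0],msg_vec) then VV[0][0]++ -> VV[0]=[2, 1, 0]
Event 3: LOCAL 0: VV[0][0]++ -> VV[0]=[3, 1, 0]
Event 4: LOCAL 1: VV[1][1]++ -> VV[1]=[0, 2, 0]
Event 5: SEND 0->1: VV[0][0]++ -> VV[0]=[4, 1, 0], msg_vec=[4, 1, 0]; VV[1]=max(VV[1],msg_vec) then VV[1][1]++ -> VV[1]=[4, 3, 0]
Event 6: SEND 1->0: VV[1][1]++ -> VV[1]=[4, 4, 0], msg_vec=[4, 4, 0]; VV[0]=max(VV[0],msg_vec) then VV[0][0]++ -> VV[0]=[5, 4, 0]
Event 7: LOCAL 1: VV[1][1]++ -> VV[1]=[4, 5, 0]
Event 8: SEND 0->2: VV[0][0]++ -> VV[0]=[6, 4, 0], msg_vec=[6, 4, 0]; VV[2]=max(VV[2],msg_vec) then VV[2][2]++ -> VV[2]=[6, 4, 1]
Final vectors: VV[0]=[6, 4, 0]; VV[1]=[4, 5, 0]; VV[2]=[6, 4, 1]

Answer: 6 4 1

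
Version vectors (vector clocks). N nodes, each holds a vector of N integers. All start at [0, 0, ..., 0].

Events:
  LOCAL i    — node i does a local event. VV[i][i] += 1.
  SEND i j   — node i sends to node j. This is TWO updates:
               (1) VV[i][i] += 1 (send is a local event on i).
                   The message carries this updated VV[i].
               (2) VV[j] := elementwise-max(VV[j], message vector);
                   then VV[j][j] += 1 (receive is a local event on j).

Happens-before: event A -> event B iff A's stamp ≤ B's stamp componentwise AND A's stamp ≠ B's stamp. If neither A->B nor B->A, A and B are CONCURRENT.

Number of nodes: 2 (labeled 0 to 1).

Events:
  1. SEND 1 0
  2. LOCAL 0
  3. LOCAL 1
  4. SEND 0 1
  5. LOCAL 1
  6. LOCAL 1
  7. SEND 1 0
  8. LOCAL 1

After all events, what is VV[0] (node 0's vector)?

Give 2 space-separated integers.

Initial: VV[0]=[0, 0]
Initial: VV[1]=[0, 0]
Event 1: SEND 1->0: VV[1][1]++ -> VV[1]=[0, 1], msg_vec=[0, 1]; VV[0]=max(VV[0],msg_vec) then VV[0][0]++ -> VV[0]=[1, 1]
Event 2: LOCAL 0: VV[0][0]++ -> VV[0]=[2, 1]
Event 3: LOCAL 1: VV[1][1]++ -> VV[1]=[0, 2]
Event 4: SEND 0->1: VV[0][0]++ -> VV[0]=[3, 1], msg_vec=[3, 1]; VV[1]=max(VV[1],msg_vec) then VV[1][1]++ -> VV[1]=[3, 3]
Event 5: LOCAL 1: VV[1][1]++ -> VV[1]=[3, 4]
Event 6: LOCAL 1: VV[1][1]++ -> VV[1]=[3, 5]
Event 7: SEND 1->0: VV[1][1]++ -> VV[1]=[3, 6], msg_vec=[3, 6]; VV[0]=max(VV[0],msg_vec) then VV[0][0]++ -> VV[0]=[4, 6]
Event 8: LOCAL 1: VV[1][1]++ -> VV[1]=[3, 7]
Final vectors: VV[0]=[4, 6]; VV[1]=[3, 7]

Answer: 4 6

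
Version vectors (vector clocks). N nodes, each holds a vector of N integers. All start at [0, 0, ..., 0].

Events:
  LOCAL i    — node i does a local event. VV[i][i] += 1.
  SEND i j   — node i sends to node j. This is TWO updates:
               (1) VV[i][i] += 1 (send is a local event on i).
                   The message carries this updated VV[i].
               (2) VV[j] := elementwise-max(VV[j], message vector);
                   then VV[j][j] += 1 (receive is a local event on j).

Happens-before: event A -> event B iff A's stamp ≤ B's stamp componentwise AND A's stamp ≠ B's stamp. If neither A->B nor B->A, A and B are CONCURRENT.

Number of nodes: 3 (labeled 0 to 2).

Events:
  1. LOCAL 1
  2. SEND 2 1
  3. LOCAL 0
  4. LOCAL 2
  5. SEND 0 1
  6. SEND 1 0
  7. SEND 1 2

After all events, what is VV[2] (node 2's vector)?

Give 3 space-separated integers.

Answer: 2 5 3

Derivation:
Initial: VV[0]=[0, 0, 0]
Initial: VV[1]=[0, 0, 0]
Initial: VV[2]=[0, 0, 0]
Event 1: LOCAL 1: VV[1][1]++ -> VV[1]=[0, 1, 0]
Event 2: SEND 2->1: VV[2][2]++ -> VV[2]=[0, 0, 1], msg_vec=[0, 0, 1]; VV[1]=max(VV[1],msg_vec) then VV[1][1]++ -> VV[1]=[0, 2, 1]
Event 3: LOCAL 0: VV[0][0]++ -> VV[0]=[1, 0, 0]
Event 4: LOCAL 2: VV[2][2]++ -> VV[2]=[0, 0, 2]
Event 5: SEND 0->1: VV[0][0]++ -> VV[0]=[2, 0, 0], msg_vec=[2, 0, 0]; VV[1]=max(VV[1],msg_vec) then VV[1][1]++ -> VV[1]=[2, 3, 1]
Event 6: SEND 1->0: VV[1][1]++ -> VV[1]=[2, 4, 1], msg_vec=[2, 4, 1]; VV[0]=max(VV[0],msg_vec) then VV[0][0]++ -> VV[0]=[3, 4, 1]
Event 7: SEND 1->2: VV[1][1]++ -> VV[1]=[2, 5, 1], msg_vec=[2, 5, 1]; VV[2]=max(VV[2],msg_vec) then VV[2][2]++ -> VV[2]=[2, 5, 3]
Final vectors: VV[0]=[3, 4, 1]; VV[1]=[2, 5, 1]; VV[2]=[2, 5, 3]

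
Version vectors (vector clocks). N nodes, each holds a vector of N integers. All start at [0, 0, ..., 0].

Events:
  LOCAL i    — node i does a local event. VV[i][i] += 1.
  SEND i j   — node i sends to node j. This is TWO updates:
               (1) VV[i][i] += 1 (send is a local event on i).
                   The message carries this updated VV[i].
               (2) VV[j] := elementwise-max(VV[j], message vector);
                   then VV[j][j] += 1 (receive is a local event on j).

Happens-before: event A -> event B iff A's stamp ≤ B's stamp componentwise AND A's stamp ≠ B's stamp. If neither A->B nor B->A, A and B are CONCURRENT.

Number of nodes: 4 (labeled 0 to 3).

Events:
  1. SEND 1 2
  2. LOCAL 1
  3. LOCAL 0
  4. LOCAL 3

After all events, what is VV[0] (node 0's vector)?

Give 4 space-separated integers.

Answer: 1 0 0 0

Derivation:
Initial: VV[0]=[0, 0, 0, 0]
Initial: VV[1]=[0, 0, 0, 0]
Initial: VV[2]=[0, 0, 0, 0]
Initial: VV[3]=[0, 0, 0, 0]
Event 1: SEND 1->2: VV[1][1]++ -> VV[1]=[0, 1, 0, 0], msg_vec=[0, 1, 0, 0]; VV[2]=max(VV[2],msg_vec) then VV[2][2]++ -> VV[2]=[0, 1, 1, 0]
Event 2: LOCAL 1: VV[1][1]++ -> VV[1]=[0, 2, 0, 0]
Event 3: LOCAL 0: VV[0][0]++ -> VV[0]=[1, 0, 0, 0]
Event 4: LOCAL 3: VV[3][3]++ -> VV[3]=[0, 0, 0, 1]
Final vectors: VV[0]=[1, 0, 0, 0]; VV[1]=[0, 2, 0, 0]; VV[2]=[0, 1, 1, 0]; VV[3]=[0, 0, 0, 1]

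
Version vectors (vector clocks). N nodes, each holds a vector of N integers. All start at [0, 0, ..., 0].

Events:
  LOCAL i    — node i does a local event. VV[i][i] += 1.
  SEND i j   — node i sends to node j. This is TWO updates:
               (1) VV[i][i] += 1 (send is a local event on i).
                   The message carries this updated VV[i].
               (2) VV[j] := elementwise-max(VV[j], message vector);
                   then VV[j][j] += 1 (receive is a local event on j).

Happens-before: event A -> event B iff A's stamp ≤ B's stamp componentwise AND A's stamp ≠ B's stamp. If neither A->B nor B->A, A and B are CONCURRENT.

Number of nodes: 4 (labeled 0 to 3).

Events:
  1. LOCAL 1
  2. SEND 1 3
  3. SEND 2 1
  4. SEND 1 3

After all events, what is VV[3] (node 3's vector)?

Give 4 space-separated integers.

Answer: 0 4 1 2

Derivation:
Initial: VV[0]=[0, 0, 0, 0]
Initial: VV[1]=[0, 0, 0, 0]
Initial: VV[2]=[0, 0, 0, 0]
Initial: VV[3]=[0, 0, 0, 0]
Event 1: LOCAL 1: VV[1][1]++ -> VV[1]=[0, 1, 0, 0]
Event 2: SEND 1->3: VV[1][1]++ -> VV[1]=[0, 2, 0, 0], msg_vec=[0, 2, 0, 0]; VV[3]=max(VV[3],msg_vec) then VV[3][3]++ -> VV[3]=[0, 2, 0, 1]
Event 3: SEND 2->1: VV[2][2]++ -> VV[2]=[0, 0, 1, 0], msg_vec=[0, 0, 1, 0]; VV[1]=max(VV[1],msg_vec) then VV[1][1]++ -> VV[1]=[0, 3, 1, 0]
Event 4: SEND 1->3: VV[1][1]++ -> VV[1]=[0, 4, 1, 0], msg_vec=[0, 4, 1, 0]; VV[3]=max(VV[3],msg_vec) then VV[3][3]++ -> VV[3]=[0, 4, 1, 2]
Final vectors: VV[0]=[0, 0, 0, 0]; VV[1]=[0, 4, 1, 0]; VV[2]=[0, 0, 1, 0]; VV[3]=[0, 4, 1, 2]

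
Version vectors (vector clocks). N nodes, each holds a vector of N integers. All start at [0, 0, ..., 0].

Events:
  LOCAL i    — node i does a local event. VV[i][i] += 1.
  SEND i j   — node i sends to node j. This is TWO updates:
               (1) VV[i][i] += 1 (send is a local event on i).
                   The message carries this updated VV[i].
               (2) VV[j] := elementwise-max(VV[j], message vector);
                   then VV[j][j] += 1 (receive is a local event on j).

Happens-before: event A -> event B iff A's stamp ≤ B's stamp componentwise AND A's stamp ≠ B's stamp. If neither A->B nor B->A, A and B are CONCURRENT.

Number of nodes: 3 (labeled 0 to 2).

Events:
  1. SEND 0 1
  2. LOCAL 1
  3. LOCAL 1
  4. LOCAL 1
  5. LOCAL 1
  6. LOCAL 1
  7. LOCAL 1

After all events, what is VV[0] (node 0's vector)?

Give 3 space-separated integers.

Answer: 1 0 0

Derivation:
Initial: VV[0]=[0, 0, 0]
Initial: VV[1]=[0, 0, 0]
Initial: VV[2]=[0, 0, 0]
Event 1: SEND 0->1: VV[0][0]++ -> VV[0]=[1, 0, 0], msg_vec=[1, 0, 0]; VV[1]=max(VV[1],msg_vec) then VV[1][1]++ -> VV[1]=[1, 1, 0]
Event 2: LOCAL 1: VV[1][1]++ -> VV[1]=[1, 2, 0]
Event 3: LOCAL 1: VV[1][1]++ -> VV[1]=[1, 3, 0]
Event 4: LOCAL 1: VV[1][1]++ -> VV[1]=[1, 4, 0]
Event 5: LOCAL 1: VV[1][1]++ -> VV[1]=[1, 5, 0]
Event 6: LOCAL 1: VV[1][1]++ -> VV[1]=[1, 6, 0]
Event 7: LOCAL 1: VV[1][1]++ -> VV[1]=[1, 7, 0]
Final vectors: VV[0]=[1, 0, 0]; VV[1]=[1, 7, 0]; VV[2]=[0, 0, 0]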